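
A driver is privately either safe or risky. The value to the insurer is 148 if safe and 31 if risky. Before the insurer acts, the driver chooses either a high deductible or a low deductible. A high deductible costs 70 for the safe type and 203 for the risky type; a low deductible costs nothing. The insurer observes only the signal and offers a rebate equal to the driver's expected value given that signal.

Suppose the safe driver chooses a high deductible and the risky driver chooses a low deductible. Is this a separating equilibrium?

If types separate, high deductible earns payment 148 and low deductible earns 31.
Safe: high deductible gives 148 − 70 = 78; low deductible gives 31 − 0 = 31. No deviation. ✓
Risky: low deductible gives 31 − 0 = 31; high deductible gives 148 − 203 = -55. No deviation. ✓
Both incentive constraints hold.

Yes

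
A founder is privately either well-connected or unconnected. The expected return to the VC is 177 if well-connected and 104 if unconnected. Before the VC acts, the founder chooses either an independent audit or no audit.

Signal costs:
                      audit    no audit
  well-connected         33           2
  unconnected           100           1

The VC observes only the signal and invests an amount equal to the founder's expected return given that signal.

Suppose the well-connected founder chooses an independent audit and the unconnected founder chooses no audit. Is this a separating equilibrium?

Under separation the VC infers type exactly: audit → well-connected (pays 177), no audit → unconnected (pays 104).
Well-connected: audit gives 177 − 33 = 144; no audit gives 104 − 2 = 102. No deviation. ✓
Unconnected: no audit gives 104 − 1 = 103; audit gives 177 − 100 = 77. No deviation. ✓
Neither type gains from mimicking the other.

Yes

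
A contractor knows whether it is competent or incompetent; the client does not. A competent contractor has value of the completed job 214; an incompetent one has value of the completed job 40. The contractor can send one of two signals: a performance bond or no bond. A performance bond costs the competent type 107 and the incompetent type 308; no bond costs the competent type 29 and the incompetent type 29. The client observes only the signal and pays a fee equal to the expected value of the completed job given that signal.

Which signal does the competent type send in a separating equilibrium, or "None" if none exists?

Try competent → bond, incompetent → no bond:
  If types separate, bond earns payment 214 and no bond earns 40.
  Competent: bond gives 214 − 107 = 107; no bond gives 40 − 29 = 11. No deviation. ✓
  Incompetent: no bond gives 40 − 29 = 11; bond gives 214 − 308 = -94. No deviation. ✓
Both hold — the competent type sends bond.

bond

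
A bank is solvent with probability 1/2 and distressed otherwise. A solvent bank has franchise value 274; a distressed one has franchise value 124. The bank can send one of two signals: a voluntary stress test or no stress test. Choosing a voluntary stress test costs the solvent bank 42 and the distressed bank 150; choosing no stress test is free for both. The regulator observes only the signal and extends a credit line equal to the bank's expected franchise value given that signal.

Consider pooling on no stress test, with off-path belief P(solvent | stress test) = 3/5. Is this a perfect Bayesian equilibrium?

At the pooled signal (no stress test) the regulator holds the prior 1/2 and pays 1/2·274 + 1/2·124 = 199. Off-path (stress test) belief 3/5 gives 3/5·274 + 2/5·124 = 214.
Solvent: no stress test gives 199 − 0 = 199; stress test gives 214 − 42 = 172. Stays. ✓
Distressed: no stress test gives 199 − 0 = 199; stress test gives 214 − 150 = 64. Stays. ✓

Yes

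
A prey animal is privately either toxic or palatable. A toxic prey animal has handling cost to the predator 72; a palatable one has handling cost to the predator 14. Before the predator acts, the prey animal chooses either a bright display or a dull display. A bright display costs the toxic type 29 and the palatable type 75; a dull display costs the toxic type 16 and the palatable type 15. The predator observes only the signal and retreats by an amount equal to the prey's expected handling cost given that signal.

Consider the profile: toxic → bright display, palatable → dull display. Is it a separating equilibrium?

Yes

If types separate, bright display earns payment 72 and dull display earns 14.
Toxic: bright display gives 72 − 29 = 43; dull display gives 14 − 16 = -2. No deviation. ✓
Palatable: dull display gives 14 − 15 = -1; bright display gives 72 − 75 = -3. No deviation. ✓
Neither type gains from mimicking the other.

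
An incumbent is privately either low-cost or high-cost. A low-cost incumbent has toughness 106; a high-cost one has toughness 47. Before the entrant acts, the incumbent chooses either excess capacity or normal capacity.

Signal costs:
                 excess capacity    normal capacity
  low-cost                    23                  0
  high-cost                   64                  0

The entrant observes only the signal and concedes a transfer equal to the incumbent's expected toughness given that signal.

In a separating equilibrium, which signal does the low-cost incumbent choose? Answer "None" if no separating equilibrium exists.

excess capacity

Try low-cost → excess capacity, high-cost → normal capacity:
  If types separate, excess capacity earns payment 106 and normal capacity earns 47.
  Low-cost: excess capacity gives 106 − 23 = 83; normal capacity gives 47 − 0 = 47. No deviation. ✓
  High-cost: normal capacity gives 47 − 0 = 47; excess capacity gives 106 − 64 = 42. No deviation. ✓
Both hold — the low-cost type sends excess capacity.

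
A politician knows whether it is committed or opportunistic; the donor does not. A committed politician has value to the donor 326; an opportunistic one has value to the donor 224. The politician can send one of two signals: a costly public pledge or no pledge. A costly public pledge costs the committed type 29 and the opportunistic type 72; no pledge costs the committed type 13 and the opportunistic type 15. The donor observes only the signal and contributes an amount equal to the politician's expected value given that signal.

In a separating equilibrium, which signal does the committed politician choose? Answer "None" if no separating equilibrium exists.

None

Try committed → pledge, opportunistic → no pledge:
  Under separation the donor infers type exactly: pledge → committed (pays 326), no pledge → opportunistic (pays 224).
  Committed: pledge gives 326 − 29 = 297; no pledge gives 224 − 13 = 211. No deviation. ✓
  Opportunistic: no pledge gives 224 − 15 = 209; pledge gives 326 − 72 = 254. Would deviate. ✗
Try committed → no pledge, opportunistic → pledge:
  Under separation the donor infers type exactly: no pledge → committed (pays 326), pledge → opportunistic (pays 224).
  Committed: no pledge gives 326 − 13 = 313; pledge gives 224 − 29 = 195. No deviation. ✓
  Opportunistic: pledge gives 224 − 72 = 152; no pledge gives 326 − 15 = 311. Would deviate. ✗
Neither assignment is incentive-compatible.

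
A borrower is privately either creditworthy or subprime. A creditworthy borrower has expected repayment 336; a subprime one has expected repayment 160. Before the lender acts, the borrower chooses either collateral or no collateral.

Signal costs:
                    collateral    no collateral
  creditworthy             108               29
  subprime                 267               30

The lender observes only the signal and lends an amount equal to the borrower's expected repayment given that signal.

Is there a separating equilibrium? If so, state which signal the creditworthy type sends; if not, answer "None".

collateral

Try creditworthy → collateral, subprime → no collateral:
  If types separate, collateral earns payment 336 and no collateral earns 160.
  Creditworthy: collateral gives 336 − 108 = 228; no collateral gives 160 − 29 = 131. No deviation. ✓
  Subprime: no collateral gives 160 − 30 = 130; collateral gives 336 − 267 = 69. No deviation. ✓
Both hold — the creditworthy type sends collateral.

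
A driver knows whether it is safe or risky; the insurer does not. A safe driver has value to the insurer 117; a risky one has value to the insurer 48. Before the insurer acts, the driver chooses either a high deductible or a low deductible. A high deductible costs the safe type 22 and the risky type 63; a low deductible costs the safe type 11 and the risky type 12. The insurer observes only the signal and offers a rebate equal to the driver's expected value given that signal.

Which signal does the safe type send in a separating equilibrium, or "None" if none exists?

Try safe → high deductible, risky → low deductible:
  If types separate, high deductible earns payment 117 and low deductible earns 48.
  Safe: high deductible gives 117 − 22 = 95; low deductible gives 48 − 11 = 37. No deviation. ✓
  Risky: low deductible gives 48 − 12 = 36; high deductible gives 117 − 63 = 54. Would deviate. ✗
Try safe → low deductible, risky → high deductible:
  If types separate, low deductible earns payment 117 and high deductible earns 48.
  Safe: low deductible gives 117 − 11 = 106; high deductible gives 48 − 22 = 26. No deviation. ✓
  Risky: high deductible gives 48 − 63 = -15; low deductible gives 117 − 12 = 105. Would deviate. ✗
Neither assignment is incentive-compatible.

None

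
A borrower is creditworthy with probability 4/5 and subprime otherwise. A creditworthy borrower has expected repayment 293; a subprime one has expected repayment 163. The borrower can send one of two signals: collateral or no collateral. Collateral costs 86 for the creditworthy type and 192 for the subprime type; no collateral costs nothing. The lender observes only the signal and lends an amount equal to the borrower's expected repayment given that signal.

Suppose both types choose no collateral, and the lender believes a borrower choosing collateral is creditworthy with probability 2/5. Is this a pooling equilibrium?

At the pooled signal (no collateral) the lender holds the prior 4/5 and pays 4/5·293 + 1/5·163 = 267. Off-path (collateral) belief 2/5 gives 2/5·293 + 3/5·163 = 215.
Creditworthy: no collateral gives 267 − 0 = 267; collateral gives 215 − 86 = 129. Stays. ✓
Subprime: no collateral gives 267 − 0 = 267; collateral gives 215 − 192 = 23. Stays. ✓

Yes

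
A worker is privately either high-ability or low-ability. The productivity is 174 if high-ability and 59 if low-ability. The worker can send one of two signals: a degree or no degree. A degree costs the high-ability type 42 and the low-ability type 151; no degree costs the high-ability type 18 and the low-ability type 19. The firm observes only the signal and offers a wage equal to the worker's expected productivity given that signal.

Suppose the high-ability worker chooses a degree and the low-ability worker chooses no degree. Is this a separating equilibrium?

If types separate, degree earns payment 174 and no degree earns 59.
High-ability: degree gives 174 − 42 = 132; no degree gives 59 − 18 = 41. No deviation. ✓
Low-ability: no degree gives 59 − 19 = 40; degree gives 174 − 151 = 23. No deviation. ✓
Both incentive constraints hold.

Yes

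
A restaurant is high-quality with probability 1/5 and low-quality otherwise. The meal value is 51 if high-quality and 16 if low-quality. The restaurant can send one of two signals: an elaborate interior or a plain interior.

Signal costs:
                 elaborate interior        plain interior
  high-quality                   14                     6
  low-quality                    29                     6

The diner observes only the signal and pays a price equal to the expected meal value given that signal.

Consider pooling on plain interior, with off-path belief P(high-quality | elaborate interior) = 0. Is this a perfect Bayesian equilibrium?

On the equilibrium path (plain interior) the diner holds the prior 1/5 and pays 1/5·51 + 4/5·16 = 23. Off-path (elaborate interior) belief 0 gives 0·51 + 1·16 = 16.
High-quality: plain interior gives 23 − 6 = 17; elaborate interior gives 16 − 14 = 2. Stays. ✓
Low-quality: plain interior gives 23 − 6 = 17; elaborate interior gives 16 − 29 = -13. Stays. ✓
Beliefs are Bayes-consistent on-path and both types best-respond.

Yes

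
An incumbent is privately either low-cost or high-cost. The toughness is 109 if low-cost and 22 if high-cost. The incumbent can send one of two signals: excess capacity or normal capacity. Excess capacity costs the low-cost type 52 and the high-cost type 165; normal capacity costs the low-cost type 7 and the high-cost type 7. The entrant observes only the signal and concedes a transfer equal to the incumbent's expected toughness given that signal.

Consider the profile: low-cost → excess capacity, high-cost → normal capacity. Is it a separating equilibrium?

Yes

If types separate, excess capacity earns payment 109 and normal capacity earns 22.
Low-cost: excess capacity gives 109 − 52 = 57; normal capacity gives 22 − 7 = 15. No deviation. ✓
High-cost: normal capacity gives 22 − 7 = 15; excess capacity gives 109 − 165 = -56. No deviation. ✓
Both incentive constraints hold.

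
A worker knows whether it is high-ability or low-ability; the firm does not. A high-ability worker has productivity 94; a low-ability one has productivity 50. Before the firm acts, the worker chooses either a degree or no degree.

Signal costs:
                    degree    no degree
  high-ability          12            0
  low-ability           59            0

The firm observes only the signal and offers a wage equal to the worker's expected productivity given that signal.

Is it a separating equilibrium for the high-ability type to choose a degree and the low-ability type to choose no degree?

If types separate, degree earns payment 94 and no degree earns 50.
High-ability: degree gives 94 − 12 = 82; no degree gives 50 − 0 = 50. No deviation. ✓
Low-ability: no degree gives 50 − 0 = 50; degree gives 94 − 59 = 35. No deviation. ✓
Neither type gains from mimicking the other.

Yes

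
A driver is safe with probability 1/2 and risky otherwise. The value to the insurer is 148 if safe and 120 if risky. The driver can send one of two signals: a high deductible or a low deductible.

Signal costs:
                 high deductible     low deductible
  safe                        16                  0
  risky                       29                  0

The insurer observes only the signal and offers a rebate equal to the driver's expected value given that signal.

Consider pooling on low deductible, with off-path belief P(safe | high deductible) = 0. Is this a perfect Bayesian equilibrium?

Yes

At the pooled signal (low deductible) the insurer holds the prior 1/2 and pays 1/2·148 + 1/2·120 = 134. Off-path (high deductible) belief 0 gives 0·148 + 1·120 = 120.
Safe: low deductible gives 134 − 0 = 134; high deductible gives 120 − 16 = 104. Stays. ✓
Risky: low deductible gives 134 − 0 = 134; high deductible gives 120 − 29 = 91. Stays. ✓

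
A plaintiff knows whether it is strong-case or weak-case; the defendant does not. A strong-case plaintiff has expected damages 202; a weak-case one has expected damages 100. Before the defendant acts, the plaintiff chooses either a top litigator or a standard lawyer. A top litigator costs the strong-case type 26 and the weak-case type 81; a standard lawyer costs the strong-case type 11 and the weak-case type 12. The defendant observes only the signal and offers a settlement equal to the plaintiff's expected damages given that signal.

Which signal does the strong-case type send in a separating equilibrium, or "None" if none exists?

Try strong-case → top litigator, weak-case → standard lawyer:
  If types separate, top litigator earns payment 202 and standard lawyer earns 100.
  Strong-case: top litigator gives 202 − 26 = 176; standard lawyer gives 100 − 11 = 89. No deviation. ✓
  Weak-case: standard lawyer gives 100 − 12 = 88; top litigator gives 202 − 81 = 121. Would deviate. ✗
Try strong-case → standard lawyer, weak-case → top litigator:
  If types separate, standard lawyer earns payment 202 and top litigator earns 100.
  Strong-case: standard lawyer gives 202 − 11 = 191; top litigator gives 100 − 26 = 74. No deviation. ✓
  Weak-case: top litigator gives 100 − 81 = 19; standard lawyer gives 202 − 12 = 190. Would deviate. ✗
Neither assignment is incentive-compatible.

None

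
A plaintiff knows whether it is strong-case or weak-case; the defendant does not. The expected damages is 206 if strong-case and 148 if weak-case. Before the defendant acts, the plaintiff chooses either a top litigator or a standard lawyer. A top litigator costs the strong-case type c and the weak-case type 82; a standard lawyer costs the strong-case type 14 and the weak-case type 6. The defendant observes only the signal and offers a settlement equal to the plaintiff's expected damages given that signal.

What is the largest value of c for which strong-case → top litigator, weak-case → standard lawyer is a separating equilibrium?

Under separation: top litigator → strong-case (pays 206); standard lawyer → weak-case (pays 148).
Weak-case: 148 − 6 = 142 ≥ 206 − 82 = 124. Holds regardless of c. ✓
Strong-case: 206 − c ≥ 148 − 14, so c ≤ 206 − 134 = 72.

72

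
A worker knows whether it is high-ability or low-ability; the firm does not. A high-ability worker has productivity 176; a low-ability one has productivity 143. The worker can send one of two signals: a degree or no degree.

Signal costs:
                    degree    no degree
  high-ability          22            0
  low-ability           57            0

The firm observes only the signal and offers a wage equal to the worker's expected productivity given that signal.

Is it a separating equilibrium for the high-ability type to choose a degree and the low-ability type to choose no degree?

Under separation the firm infers type exactly: degree → high-ability (pays 176), no degree → low-ability (pays 143).
High-ability: degree gives 176 − 22 = 154; no degree gives 143 − 0 = 143. No deviation. ✓
Low-ability: no degree gives 143 − 0 = 143; degree gives 176 − 57 = 119. No deviation. ✓
Neither type gains from mimicking the other.

Yes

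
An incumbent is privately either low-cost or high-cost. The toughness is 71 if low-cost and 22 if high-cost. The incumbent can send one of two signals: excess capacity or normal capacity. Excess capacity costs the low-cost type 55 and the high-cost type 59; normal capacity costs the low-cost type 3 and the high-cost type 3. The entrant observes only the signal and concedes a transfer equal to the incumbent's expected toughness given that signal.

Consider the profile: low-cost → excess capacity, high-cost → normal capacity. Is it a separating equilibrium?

No

Under separation the entrant infers type exactly: excess capacity → low-cost (pays 71), normal capacity → high-cost (pays 22).
Low-cost: excess capacity gives 71 − 55 = 16; normal capacity gives 22 − 3 = 19. Would deviate. ✗
High-cost: normal capacity gives 22 − 3 = 19; excess capacity gives 71 − 59 = 12. No deviation. ✓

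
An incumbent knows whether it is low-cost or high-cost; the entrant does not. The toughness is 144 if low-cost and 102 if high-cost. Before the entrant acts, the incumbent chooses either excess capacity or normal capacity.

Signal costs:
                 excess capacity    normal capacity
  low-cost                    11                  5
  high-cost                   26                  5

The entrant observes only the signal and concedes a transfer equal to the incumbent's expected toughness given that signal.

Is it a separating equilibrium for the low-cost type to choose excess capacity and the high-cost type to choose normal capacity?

No

If types separate, excess capacity earns payment 144 and normal capacity earns 102.
Low-cost: excess capacity gives 144 − 11 = 133; normal capacity gives 102 − 5 = 97. No deviation. ✓
High-cost: normal capacity gives 102 − 5 = 97; excess capacity gives 144 − 26 = 118. Would deviate. ✗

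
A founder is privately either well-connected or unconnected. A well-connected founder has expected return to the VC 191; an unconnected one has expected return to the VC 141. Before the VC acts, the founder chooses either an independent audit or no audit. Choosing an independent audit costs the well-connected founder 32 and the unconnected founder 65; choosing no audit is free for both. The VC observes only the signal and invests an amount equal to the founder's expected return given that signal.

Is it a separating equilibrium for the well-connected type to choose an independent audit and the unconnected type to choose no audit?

Yes

If types separate, audit earns payment 191 and no audit earns 141.
Well-connected: audit gives 191 − 32 = 159; no audit gives 141 − 0 = 141. No deviation. ✓
Unconnected: no audit gives 141 − 0 = 141; audit gives 191 − 65 = 126. No deviation. ✓
Both incentive constraints hold.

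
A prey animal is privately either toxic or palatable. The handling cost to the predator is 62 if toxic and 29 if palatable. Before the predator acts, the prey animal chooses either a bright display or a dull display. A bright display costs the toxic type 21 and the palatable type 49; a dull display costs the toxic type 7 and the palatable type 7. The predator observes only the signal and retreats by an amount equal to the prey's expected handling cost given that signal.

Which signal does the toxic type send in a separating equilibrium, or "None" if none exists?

Try toxic → bright display, palatable → dull display:
  If types separate, bright display earns payment 62 and dull display earns 29.
  Toxic: bright display gives 62 − 21 = 41; dull display gives 29 − 7 = 22. No deviation. ✓
  Palatable: dull display gives 29 − 7 = 22; bright display gives 62 − 49 = 13. No deviation. ✓
Both hold — the toxic type sends bright display.

bright display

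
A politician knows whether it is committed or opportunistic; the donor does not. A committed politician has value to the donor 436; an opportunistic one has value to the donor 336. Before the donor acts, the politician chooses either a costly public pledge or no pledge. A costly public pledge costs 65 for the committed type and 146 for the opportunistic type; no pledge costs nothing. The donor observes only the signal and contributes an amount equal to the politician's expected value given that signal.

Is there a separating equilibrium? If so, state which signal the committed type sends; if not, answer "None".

pledge

Try committed → pledge, opportunistic → no pledge:
  If types separate, pledge earns payment 436 and no pledge earns 336.
  Committed: pledge gives 436 − 65 = 371; no pledge gives 336 − 0 = 336. No deviation. ✓
  Opportunistic: no pledge gives 336 − 0 = 336; pledge gives 436 − 146 = 290. No deviation. ✓
Both hold — the committed type sends pledge.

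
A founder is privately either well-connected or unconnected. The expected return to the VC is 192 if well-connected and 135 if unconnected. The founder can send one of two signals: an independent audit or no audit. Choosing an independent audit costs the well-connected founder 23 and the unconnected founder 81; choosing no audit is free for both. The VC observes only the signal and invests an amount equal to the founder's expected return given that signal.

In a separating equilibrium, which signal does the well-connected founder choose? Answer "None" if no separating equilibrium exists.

Try well-connected → audit, unconnected → no audit:
  If types separate, audit earns payment 192 and no audit earns 135.
  Well-connected: audit gives 192 − 23 = 169; no audit gives 135 − 0 = 135. No deviation. ✓
  Unconnected: no audit gives 135 − 0 = 135; audit gives 192 − 81 = 111. No deviation. ✓
Both hold — the well-connected type sends audit.

audit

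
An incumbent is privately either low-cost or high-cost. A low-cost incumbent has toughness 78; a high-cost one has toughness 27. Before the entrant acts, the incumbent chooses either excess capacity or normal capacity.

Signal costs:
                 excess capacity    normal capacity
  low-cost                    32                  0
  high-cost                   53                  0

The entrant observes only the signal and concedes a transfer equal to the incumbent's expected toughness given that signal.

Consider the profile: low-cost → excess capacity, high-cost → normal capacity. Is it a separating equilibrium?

Yes

If types separate, excess capacity earns payment 78 and normal capacity earns 27.
Low-cost: excess capacity gives 78 − 32 = 46; normal capacity gives 27 − 0 = 27. No deviation. ✓
High-cost: normal capacity gives 27 − 0 = 27; excess capacity gives 78 − 53 = 25. No deviation. ✓
Neither type gains from mimicking the other.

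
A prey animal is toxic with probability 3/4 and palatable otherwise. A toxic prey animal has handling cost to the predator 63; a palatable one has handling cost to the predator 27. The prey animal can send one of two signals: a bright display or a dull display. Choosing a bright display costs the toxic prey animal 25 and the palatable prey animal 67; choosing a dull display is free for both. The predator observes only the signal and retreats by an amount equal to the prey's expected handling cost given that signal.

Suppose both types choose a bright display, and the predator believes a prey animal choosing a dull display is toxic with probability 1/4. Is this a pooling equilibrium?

No

At the pooled signal (bright display) the predator holds the prior 3/4 and pays 3/4·63 + 1/4·27 = 54. Off-path (dull display) belief 1/4 gives 1/4·63 + 3/4·27 = 36.
Toxic: bright display gives 54 − 25 = 29; dull display gives 36 − 0 = 36. Deviates. ✗
Palatable: bright display gives 54 − 67 = -13; dull display gives 36 − 0 = 36. Deviates. ✗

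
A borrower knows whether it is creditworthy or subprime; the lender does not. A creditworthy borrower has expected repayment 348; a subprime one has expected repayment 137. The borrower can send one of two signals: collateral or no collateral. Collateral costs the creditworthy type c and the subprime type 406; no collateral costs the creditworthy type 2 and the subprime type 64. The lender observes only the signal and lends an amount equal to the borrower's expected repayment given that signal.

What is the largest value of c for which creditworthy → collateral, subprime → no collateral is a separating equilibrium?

Under separation: collateral → creditworthy (pays 348); no collateral → subprime (pays 137).
Subprime: 137 − 64 = 73 ≥ 348 − 406 = -58. Holds regardless of c. ✓
Creditworthy: 348 − c ≥ 137 − 2, so c ≤ 348 − 135 = 213.

213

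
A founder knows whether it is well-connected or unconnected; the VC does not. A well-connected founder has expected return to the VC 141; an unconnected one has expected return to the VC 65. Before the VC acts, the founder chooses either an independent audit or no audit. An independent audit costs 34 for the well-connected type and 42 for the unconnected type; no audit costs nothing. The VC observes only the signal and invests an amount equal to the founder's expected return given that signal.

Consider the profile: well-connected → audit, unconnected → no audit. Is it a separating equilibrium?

No

If types separate, audit earns payment 141 and no audit earns 65.
Well-connected: audit gives 141 − 34 = 107; no audit gives 65 − 0 = 65. No deviation. ✓
Unconnected: no audit gives 65 − 0 = 65; audit gives 141 − 42 = 99. Would deviate. ✗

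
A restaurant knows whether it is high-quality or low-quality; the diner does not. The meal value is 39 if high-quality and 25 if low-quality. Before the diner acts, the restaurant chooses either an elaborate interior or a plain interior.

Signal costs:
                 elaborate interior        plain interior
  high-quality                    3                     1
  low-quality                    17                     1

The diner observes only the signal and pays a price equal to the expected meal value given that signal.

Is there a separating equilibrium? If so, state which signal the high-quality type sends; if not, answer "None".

elaborate interior

Try high-quality → elaborate interior, low-quality → plain interior:
  If types separate, elaborate interior earns payment 39 and plain interior earns 25.
  High-quality: elaborate interior gives 39 − 3 = 36; plain interior gives 25 − 1 = 24. No deviation. ✓
  Low-quality: plain interior gives 25 − 1 = 24; elaborate interior gives 39 − 17 = 22. No deviation. ✓
Both hold — the high-quality type sends elaborate interior.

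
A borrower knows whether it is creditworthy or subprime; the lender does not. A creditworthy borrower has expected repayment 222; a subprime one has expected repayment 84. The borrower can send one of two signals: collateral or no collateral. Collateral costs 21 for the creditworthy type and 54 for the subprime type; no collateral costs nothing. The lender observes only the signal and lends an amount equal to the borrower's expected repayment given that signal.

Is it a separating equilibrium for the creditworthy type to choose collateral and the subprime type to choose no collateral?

No

If types separate, collateral earns payment 222 and no collateral earns 84.
Creditworthy: collateral gives 222 − 21 = 201; no collateral gives 84 − 0 = 84. No deviation. ✓
Subprime: no collateral gives 84 − 0 = 84; collateral gives 222 − 54 = 168. Would deviate. ✗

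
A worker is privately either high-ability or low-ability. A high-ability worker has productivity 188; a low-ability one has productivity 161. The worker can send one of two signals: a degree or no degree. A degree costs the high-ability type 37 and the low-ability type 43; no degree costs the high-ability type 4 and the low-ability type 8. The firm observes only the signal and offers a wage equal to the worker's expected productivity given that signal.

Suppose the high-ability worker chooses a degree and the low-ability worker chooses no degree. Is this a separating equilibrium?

No

If types separate, degree earns payment 188 and no degree earns 161.
High-ability: degree gives 188 − 37 = 151; no degree gives 161 − 4 = 157. Would deviate. ✗
Low-ability: no degree gives 161 − 8 = 153; degree gives 188 − 43 = 145. No deviation. ✓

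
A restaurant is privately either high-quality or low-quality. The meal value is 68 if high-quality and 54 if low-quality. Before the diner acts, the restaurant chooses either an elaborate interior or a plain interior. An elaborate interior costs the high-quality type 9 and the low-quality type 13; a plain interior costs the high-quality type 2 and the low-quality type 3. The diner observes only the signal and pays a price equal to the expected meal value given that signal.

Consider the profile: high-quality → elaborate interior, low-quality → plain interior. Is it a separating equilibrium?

No

If types separate, elaborate interior earns payment 68 and plain interior earns 54.
High-quality: elaborate interior gives 68 − 9 = 59; plain interior gives 54 − 2 = 52. No deviation. ✓
Low-quality: plain interior gives 54 − 3 = 51; elaborate interior gives 68 − 13 = 55. Would deviate. ✗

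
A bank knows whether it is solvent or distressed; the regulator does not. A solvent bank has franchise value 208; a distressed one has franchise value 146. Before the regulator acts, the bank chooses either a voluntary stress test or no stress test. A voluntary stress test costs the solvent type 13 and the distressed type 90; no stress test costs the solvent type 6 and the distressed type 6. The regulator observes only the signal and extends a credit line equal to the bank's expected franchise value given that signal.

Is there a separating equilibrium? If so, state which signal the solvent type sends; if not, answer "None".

stress test

Try solvent → stress test, distressed → no stress test:
  If types separate, stress test earns payment 208 and no stress test earns 146.
  Solvent: stress test gives 208 − 13 = 195; no stress test gives 146 − 6 = 140. No deviation. ✓
  Distressed: no stress test gives 146 − 6 = 140; stress test gives 208 − 90 = 118. No deviation. ✓
Both hold — the solvent type sends stress test.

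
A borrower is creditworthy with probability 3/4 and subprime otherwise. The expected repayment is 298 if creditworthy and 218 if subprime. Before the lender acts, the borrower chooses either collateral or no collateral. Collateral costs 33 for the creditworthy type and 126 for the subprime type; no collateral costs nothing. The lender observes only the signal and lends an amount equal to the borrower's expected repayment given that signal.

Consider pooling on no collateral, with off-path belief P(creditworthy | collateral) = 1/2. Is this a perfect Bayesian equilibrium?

Yes

At the pooled signal (no collateral) the lender holds the prior 3/4 and pays 3/4·298 + 1/4·218 = 278. Off-path (collateral) belief 1/2 gives 1/2·298 + 1/2·218 = 258.
Creditworthy: no collateral gives 278 − 0 = 278; collateral gives 258 − 33 = 225. Stays. ✓
Subprime: no collateral gives 278 − 0 = 278; collateral gives 258 − 126 = 132. Stays. ✓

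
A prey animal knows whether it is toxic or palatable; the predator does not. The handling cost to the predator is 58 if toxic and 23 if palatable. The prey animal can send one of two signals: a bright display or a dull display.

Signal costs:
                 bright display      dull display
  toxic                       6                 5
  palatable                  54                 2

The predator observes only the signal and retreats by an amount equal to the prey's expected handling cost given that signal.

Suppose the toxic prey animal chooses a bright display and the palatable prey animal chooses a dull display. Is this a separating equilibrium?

Under separation the predator infers type exactly: bright display → toxic (pays 58), dull display → palatable (pays 23).
Toxic: bright display gives 58 − 6 = 52; dull display gives 23 − 5 = 18. No deviation. ✓
Palatable: dull display gives 23 − 2 = 21; bright display gives 58 − 54 = 4. No deviation. ✓
Both incentive constraints hold.

Yes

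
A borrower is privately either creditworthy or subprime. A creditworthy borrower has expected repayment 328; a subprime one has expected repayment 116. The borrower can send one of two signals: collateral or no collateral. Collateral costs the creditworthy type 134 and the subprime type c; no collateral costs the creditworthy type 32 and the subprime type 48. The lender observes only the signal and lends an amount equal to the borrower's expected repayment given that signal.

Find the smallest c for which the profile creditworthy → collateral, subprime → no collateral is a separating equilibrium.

Under separation: collateral → creditworthy (pays 328); no collateral → subprime (pays 116).
Creditworthy: 328 − 134 = 194 ≥ 116 − 32 = 84. Holds regardless of c. ✓
Subprime: 116 − 48 ≥ 328 − c, so c ≥ 328 − 68 = 260.

260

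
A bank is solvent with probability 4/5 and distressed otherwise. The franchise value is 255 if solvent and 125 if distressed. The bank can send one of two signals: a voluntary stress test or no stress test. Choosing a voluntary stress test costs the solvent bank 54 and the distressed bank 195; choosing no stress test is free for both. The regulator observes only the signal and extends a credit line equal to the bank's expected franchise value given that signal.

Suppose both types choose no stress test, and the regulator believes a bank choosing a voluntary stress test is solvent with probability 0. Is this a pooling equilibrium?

On the equilibrium path (no stress test) the regulator holds the prior 4/5 and pays 4/5·255 + 1/5·125 = 229. Off-path (stress test) belief 0 gives 0·255 + 1·125 = 125.
Solvent: no stress test gives 229 − 0 = 229; stress test gives 125 − 54 = 71. Stays. ✓
Distressed: no stress test gives 229 − 0 = 229; stress test gives 125 − 195 = -70. Stays. ✓
Beliefs are Bayes-consistent on-path and both types best-respond.

Yes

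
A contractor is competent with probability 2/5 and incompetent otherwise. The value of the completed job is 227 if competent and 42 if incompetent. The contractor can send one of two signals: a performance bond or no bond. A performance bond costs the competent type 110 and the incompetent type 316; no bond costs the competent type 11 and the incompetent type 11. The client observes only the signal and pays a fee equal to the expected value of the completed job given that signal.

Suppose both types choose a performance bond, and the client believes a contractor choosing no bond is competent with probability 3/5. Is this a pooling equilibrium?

On the equilibrium path (bond) the client holds the prior 2/5 and pays 2/5·227 + 3/5·42 = 116. Off-path (no bond) belief 3/5 gives 3/5·227 + 2/5·42 = 153.
Competent: bond gives 116 − 110 = 6; no bond gives 153 − 11 = 142. Deviates. ✗
Incompetent: bond gives 116 − 316 = -200; no bond gives 153 − 11 = 142. Deviates. ✗

No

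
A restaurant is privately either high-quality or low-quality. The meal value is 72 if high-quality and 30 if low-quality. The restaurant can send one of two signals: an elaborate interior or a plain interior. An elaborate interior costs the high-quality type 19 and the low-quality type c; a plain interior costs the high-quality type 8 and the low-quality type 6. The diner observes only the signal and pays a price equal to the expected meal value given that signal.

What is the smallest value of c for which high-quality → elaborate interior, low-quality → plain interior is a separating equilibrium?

48

Under separation: elaborate interior → high-quality (pays 72); plain interior → low-quality (pays 30).
High-quality: 72 − 19 = 53 ≥ 30 − 8 = 22. Holds regardless of c. ✓
Low-quality: 30 − 6 ≥ 72 − c, so c ≥ 72 − 24 = 48.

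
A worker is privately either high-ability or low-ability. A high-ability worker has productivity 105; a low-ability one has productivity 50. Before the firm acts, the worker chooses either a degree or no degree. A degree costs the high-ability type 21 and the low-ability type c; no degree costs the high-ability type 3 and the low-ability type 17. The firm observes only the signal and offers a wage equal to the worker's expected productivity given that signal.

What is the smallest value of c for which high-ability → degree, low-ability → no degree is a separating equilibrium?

72

Under separation: degree → high-ability (pays 105); no degree → low-ability (pays 50).
High-ability: 105 − 21 = 84 ≥ 50 − 3 = 47. Holds regardless of c. ✓
Low-ability: 50 − 17 ≥ 105 − c, so c ≥ 105 − 33 = 72.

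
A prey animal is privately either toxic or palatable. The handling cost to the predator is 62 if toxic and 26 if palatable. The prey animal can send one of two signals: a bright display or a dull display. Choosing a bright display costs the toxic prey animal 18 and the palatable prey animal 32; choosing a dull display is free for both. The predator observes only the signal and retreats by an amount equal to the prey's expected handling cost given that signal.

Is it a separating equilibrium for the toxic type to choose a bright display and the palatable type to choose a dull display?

No

If types separate, bright display earns payment 62 and dull display earns 26.
Toxic: bright display gives 62 − 18 = 44; dull display gives 26 − 0 = 26. No deviation. ✓
Palatable: dull display gives 26 − 0 = 26; bright display gives 62 − 32 = 30. Would deviate. ✗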